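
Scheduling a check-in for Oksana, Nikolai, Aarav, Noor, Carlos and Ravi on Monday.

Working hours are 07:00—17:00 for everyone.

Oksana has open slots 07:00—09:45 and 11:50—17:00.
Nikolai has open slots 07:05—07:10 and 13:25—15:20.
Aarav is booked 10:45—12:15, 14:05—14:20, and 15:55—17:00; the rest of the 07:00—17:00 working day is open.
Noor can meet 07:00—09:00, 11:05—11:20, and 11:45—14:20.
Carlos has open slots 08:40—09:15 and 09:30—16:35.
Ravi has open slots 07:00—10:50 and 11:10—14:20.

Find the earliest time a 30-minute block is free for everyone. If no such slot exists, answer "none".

13:25

Aarav free within 07:00–17:00: 07:00–10:45, 12:15–14:05, 14:20–15:55.
Oksana ∩ Nikolai: 07:05–07:10, 13:25–15:20.
Oksana ∩ Nikolai ∩ Aarav: 07:05–07:10, 13:25–14:05, 14:20–15:20.
Oksana ∩ Nikolai ∩ Aarav ∩ Noor: 07:05–07:10, 13:25–14:05.
Oksana ∩ Nikolai ∩ Aarav ∩ Noor ∩ Carlos: 13:25–14:05.
Oksana ∩ Nikolai ∩ Aarav ∩ Noor ∩ Carlos ∩ Ravi: 13:25–14:05.
Windows ≥ 30 min: 13:25–14:05.
Earliest such window starts at 13:25.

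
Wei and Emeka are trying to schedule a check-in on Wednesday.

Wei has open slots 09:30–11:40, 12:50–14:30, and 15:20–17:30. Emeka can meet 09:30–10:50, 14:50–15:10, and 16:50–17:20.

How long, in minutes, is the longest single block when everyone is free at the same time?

Wei ∩ Emeka: 09:30–10:50, 16:50–17:20.
Common window lengths: 80, 30 min; longest is 80.

80 minutes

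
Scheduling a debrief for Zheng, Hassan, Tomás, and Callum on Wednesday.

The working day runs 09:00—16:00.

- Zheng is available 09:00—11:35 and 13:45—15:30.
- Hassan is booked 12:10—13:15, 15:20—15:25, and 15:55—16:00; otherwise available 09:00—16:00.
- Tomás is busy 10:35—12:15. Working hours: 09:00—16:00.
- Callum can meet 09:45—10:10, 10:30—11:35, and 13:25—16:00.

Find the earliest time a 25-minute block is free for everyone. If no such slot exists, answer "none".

09:45

Hassan free within 09:00–16:00: 09:00–12:10, 13:15–15:20, 15:25–15:55.
Tomás free within 09:00–16:00: 09:00–10:35, 12:15–16:00.
Zheng ∩ Hassan: 09:00–11:35, 13:45–15:20, 15:25–15:30.
Zheng ∩ Hassan ∩ Tomás: 09:00–10:35, 13:45–15:20, 15:25–15:30.
Zheng ∩ Hassan ∩ Tomás ∩ Callum: 09:45–10:10, 10:30–10:35, 13:45–15:20, 15:25–15:30.
Windows ≥ 25 min: 09:45–10:10, 13:45–15:20.
Earliest such window starts at 09:45.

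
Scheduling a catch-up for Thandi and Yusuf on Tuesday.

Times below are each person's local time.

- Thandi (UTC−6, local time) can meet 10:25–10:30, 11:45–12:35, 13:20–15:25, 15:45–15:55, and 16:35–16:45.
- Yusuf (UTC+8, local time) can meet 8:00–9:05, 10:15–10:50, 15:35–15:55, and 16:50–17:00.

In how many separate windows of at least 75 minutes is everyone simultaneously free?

0

Thandi → UTC: 16:25–16:30, 17:45–18:35, 19:20–21:25, 21:45–21:55, 22:35–22:45.
Yusuf → UTC: 00:00–01:05, 02:15–02:50, 07:35–07:55, 08:50–09:00.
Thandi ∩ Yusuf: (none).
Windows ≥ 75 min: (none).
That's 0 windows.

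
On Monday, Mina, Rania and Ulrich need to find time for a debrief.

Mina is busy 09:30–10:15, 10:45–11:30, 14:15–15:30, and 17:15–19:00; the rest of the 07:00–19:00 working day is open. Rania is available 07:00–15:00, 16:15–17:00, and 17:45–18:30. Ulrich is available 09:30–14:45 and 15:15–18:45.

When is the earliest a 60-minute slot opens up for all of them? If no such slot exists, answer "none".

11:30

Mina free within 07:00–19:00: 07:00–09:30, 10:15–10:45, 11:30–14:15, 15:30–17:15.
Mina ∩ Rania: 07:00–09:30, 10:15–10:45, 11:30–14:15, 16:15–17:00.
Mina ∩ Rania ∩ Ulrich: 10:15–10:45, 11:30–14:15, 16:15–17:00.
Windows ≥ 60 min: 11:30–14:15.
Earliest such window starts at 11:30.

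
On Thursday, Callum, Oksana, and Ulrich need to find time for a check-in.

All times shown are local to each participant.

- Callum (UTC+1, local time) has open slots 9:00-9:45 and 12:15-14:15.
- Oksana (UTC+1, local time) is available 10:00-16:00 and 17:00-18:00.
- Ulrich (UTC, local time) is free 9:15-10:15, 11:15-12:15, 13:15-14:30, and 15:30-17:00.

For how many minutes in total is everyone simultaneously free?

Callum → UTC: 08:00–08:45, 11:15–13:15.
Oksana → UTC: 09:00–15:00, 16:00–17:00.
Ulrich → UTC: 09:15–10:15, 11:15–12:15, 13:15–14:30, 15:30–17:00.
Callum ∩ Oksana: 11:15–13:15.
Callum ∩ Oksana ∩ Ulrich: 11:15–12:15.
Total common minutes: 60.

60 minutes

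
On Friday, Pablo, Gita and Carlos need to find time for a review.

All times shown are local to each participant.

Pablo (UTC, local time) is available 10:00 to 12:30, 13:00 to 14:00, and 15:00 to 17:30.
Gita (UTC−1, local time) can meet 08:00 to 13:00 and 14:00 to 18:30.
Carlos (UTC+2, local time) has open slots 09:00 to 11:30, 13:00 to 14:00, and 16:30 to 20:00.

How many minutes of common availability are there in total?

Pablo → UTC: 10:00–12:30, 13:00–14:00, 15:00–17:30.
Gita → UTC: 09:00–14:00, 15:00–19:30.
Carlos → UTC: 07:00–09:30, 11:00–12:00, 14:30–18:00.
Pablo ∩ Gita: 10:00–12:30, 13:00–14:00, 15:00–17:30.
Pablo ∩ Gita ∩ Carlos: 11:00–12:00, 15:00–17:30.
Total common minutes: 60 + 150 = 210.

210 minutes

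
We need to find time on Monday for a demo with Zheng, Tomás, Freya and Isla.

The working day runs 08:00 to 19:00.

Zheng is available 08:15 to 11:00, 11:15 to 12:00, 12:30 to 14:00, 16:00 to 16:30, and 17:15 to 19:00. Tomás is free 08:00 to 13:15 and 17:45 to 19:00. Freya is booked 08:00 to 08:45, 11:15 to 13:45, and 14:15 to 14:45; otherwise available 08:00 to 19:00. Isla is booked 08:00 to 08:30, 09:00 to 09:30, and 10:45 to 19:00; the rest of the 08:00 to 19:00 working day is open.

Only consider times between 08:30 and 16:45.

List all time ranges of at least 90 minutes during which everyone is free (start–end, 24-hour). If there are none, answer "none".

none

Freya free within 08:00–19:00: 08:45–11:15, 13:45–14:15, 14:45–19:00.
Isla free within 08:00–19:00: 08:30–09:00, 09:30–10:45.
Zheng ∩ Tomás: 08:15–11:00, 11:15–12:00, 12:30–13:15, 17:45–19:00.
Zheng ∩ Tomás ∩ Freya: 08:45–11:00, 17:45–19:00.
Zheng ∩ Tomás ∩ Freya ∩ Isla: 08:45–09:00, 09:30–10:45.
Restricted to 08:30–16:45: 08:45–09:00, 09:30–10:45.
Windows ≥ 90 min: (none).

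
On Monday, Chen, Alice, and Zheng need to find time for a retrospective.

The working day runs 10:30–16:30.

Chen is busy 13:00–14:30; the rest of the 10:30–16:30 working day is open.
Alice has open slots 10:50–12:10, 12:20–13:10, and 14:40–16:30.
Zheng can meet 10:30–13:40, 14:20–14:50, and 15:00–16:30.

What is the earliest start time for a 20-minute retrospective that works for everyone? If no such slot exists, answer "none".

Chen free within 10:30–16:30: 10:30–13:00, 14:30–16:30.
Chen ∩ Alice: 10:50–12:10, 12:20–13:00, 14:40–16:30.
Chen ∩ Alice ∩ Zheng: 10:50–12:10, 12:20–13:00, 14:40–14:50, 15:00–16:30.
Windows ≥ 20 min: 10:50–12:10, 12:20–13:00, 15:00–16:30.
Earliest such window starts at 10:50.

10:50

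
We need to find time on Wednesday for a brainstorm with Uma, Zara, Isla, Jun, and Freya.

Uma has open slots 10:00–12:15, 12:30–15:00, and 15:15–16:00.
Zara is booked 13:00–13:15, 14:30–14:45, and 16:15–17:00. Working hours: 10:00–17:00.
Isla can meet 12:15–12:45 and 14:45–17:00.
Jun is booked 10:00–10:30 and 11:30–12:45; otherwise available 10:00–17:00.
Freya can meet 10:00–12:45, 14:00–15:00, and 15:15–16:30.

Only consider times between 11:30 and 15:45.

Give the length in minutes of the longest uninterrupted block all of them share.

Zara free within 10:00–17:00: 10:00–13:00, 13:15–14:30, 14:45–16:15.
Jun free within 10:00–17:00: 10:30–11:30, 12:45–17:00.
Uma ∩ Zara: 10:00–12:15, 12:30–13:00, 13:15–14:30, 14:45–15:00, 15:15–16:00.
Uma ∩ Zara ∩ Isla: 12:30–12:45, 14:45–15:00, 15:15–16:00.
Uma ∩ Zara ∩ Isla ∩ Jun: 14:45–15:00, 15:15–16:00.
Uma ∩ Zara ∩ Isla ∩ Jun ∩ Freya: 14:45–15:00, 15:15–16:00.
Restricted to 11:30–15:45: 14:45–15:00, 15:15–15:45.
Common window lengths: 15, 30 min; longest is 30.

30 minutes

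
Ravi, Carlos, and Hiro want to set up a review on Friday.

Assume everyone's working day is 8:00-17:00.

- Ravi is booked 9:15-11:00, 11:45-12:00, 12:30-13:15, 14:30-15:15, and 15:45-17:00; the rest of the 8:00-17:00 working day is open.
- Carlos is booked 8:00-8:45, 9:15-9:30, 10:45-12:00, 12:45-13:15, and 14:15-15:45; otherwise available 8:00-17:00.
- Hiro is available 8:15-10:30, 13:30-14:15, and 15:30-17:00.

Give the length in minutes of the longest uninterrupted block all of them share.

Ravi free within 08:00–17:00: 08:00–09:15, 11:00–11:45, 12:00–12:30, 13:15–14:30, 15:15–15:45.
Carlos free within 08:00–17:00: 08:45–09:15, 09:30–10:45, 12:00–12:45, 13:15–14:15, 15:45–17:00.
Ravi ∩ Carlos: 08:45–09:15, 12:00–12:30, 13:15–14:15.
Ravi ∩ Carlos ∩ Hiro: 08:45–09:15, 13:30–14:15.
Common window lengths: 30, 45 min; longest is 45.

45 minutes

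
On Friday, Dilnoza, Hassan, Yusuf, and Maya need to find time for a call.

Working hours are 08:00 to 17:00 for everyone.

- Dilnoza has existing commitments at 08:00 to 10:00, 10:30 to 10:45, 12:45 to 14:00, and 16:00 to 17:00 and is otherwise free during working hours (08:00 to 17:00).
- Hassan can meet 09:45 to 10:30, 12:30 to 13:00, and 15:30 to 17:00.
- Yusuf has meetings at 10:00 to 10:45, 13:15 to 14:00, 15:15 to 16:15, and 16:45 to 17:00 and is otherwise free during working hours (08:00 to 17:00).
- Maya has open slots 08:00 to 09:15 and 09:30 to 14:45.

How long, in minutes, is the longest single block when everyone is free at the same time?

15 minutes

Dilnoza free within 08:00–17:00: 10:00–10:30, 10:45–12:45, 14:00–16:00.
Yusuf free within 08:00–17:00: 08:00–10:00, 10:45–13:15, 14:00–15:15, 16:15–16:45.
Dilnoza ∩ Hassan: 10:00–10:30, 12:30–12:45, 15:30–16:00.
Dilnoza ∩ Hassan ∩ Yusuf: 12:30–12:45.
Dilnoza ∩ Hassan ∩ Yusuf ∩ Maya: 12:30–12:45.
Single common window of 15 minutes.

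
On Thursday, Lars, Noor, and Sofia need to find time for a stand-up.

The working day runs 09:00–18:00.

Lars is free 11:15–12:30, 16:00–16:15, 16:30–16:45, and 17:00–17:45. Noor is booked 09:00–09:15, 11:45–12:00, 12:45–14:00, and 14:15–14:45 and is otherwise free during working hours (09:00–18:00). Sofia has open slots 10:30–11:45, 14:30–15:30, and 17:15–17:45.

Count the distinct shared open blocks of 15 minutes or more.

Noor free within 09:00–18:00: 09:15–11:45, 12:00–12:45, 14:00–14:15, 14:45–18:00.
Lars ∩ Noor: 11:15–11:45, 12:00–12:30, 16:00–16:15, 16:30–16:45, 17:00–17:45.
Lars ∩ Noor ∩ Sofia: 11:15–11:45, 17:15–17:45.
Windows ≥ 15 min: 11:15–11:45, 17:15–17:45.
That's 2 windows.

2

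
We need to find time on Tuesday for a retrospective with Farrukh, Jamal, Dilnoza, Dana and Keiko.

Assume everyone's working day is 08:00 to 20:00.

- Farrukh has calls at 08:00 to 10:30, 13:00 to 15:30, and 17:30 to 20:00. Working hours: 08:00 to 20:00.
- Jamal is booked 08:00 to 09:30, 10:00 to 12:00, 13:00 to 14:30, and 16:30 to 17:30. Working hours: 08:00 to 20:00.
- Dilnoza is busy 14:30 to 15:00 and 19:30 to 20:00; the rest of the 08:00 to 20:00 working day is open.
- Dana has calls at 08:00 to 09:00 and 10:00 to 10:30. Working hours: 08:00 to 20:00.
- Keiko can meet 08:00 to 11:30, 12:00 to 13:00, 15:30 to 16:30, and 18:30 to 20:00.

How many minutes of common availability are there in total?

120 minutes

Farrukh free within 08:00–20:00: 10:30–13:00, 15:30–17:30.
Jamal free within 08:00–20:00: 09:30–10:00, 12:00–13:00, 14:30–16:30, 17:30–20:00.
Dilnoza free within 08:00–20:00: 08:00–14:30, 15:00–19:30.
Dana free within 08:00–20:00: 09:00–10:00, 10:30–20:00.
Farrukh ∩ Jamal: 12:00–13:00, 15:30–16:30.
Farrukh ∩ Jamal ∩ Dilnoza: 12:00–13:00, 15:30–16:30.
Farrukh ∩ Jamal ∩ Dilnoza ∩ Dana: 12:00–13:00, 15:30–16:30.
Farrukh ∩ Jamal ∩ Dilnoza ∩ Dana ∩ Keiko: 12:00–13:00, 15:30–16:30.
Total common minutes: 60 + 60 = 120.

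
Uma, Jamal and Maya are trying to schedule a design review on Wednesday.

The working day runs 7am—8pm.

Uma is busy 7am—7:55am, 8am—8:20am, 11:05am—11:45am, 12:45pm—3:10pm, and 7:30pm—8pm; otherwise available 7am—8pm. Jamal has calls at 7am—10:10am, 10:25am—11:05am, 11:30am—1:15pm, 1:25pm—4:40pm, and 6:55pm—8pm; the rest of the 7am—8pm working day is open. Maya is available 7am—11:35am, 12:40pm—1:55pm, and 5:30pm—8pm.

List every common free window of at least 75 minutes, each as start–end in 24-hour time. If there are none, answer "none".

17:30–18:55

Uma free within 07:00–20:00: 07:55–08:00, 08:20–11:05, 11:45–12:45, 15:10–19:30.
Jamal free within 07:00–20:00: 10:10–10:25, 11:05–11:30, 13:15–13:25, 16:40–18:55.
Uma ∩ Jamal: 10:10–10:25, 16:40–18:55.
Uma ∩ Jamal ∩ Maya: 10:10–10:25, 17:30–18:55.
Windows ≥ 75 min: 17:30–18:55.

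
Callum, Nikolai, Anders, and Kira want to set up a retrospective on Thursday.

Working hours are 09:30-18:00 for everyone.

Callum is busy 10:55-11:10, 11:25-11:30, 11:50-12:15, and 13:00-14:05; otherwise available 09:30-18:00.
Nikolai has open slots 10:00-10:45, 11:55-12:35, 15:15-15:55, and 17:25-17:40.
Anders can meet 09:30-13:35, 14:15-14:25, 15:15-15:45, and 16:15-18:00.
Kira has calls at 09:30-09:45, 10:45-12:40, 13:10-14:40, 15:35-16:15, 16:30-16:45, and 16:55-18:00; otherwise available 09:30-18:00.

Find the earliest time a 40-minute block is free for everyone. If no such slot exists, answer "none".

Callum free within 09:30–18:00: 09:30–10:55, 11:10–11:25, 11:30–11:50, 12:15–13:00, 14:05–18:00.
Kira free within 09:30–18:00: 09:45–10:45, 12:40–13:10, 14:40–15:35, 16:15–16:30, 16:45–16:55.
Callum ∩ Nikolai: 10:00–10:45, 12:15–12:35, 15:15–15:55, 17:25–17:40.
Callum ∩ Nikolai ∩ Anders: 10:00–10:45, 12:15–12:35, 15:15–15:45, 17:25–17:40.
Callum ∩ Nikolai ∩ Anders ∩ Kira: 10:00–10:45, 15:15–15:35.
Windows ≥ 40 min: 10:00–10:45.
Earliest such window starts at 10:00.

10:00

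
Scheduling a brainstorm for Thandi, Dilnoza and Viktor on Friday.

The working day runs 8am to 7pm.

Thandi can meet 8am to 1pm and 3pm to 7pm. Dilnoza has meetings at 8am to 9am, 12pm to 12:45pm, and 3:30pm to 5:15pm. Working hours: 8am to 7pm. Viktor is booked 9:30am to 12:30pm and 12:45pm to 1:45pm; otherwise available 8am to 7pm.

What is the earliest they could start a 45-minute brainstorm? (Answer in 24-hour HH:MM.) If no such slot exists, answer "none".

17:15

Dilnoza free within 08:00–19:00: 09:00–12:00, 12:45–15:30, 17:15–19:00.
Viktor free within 08:00–19:00: 08:00–09:30, 12:30–12:45, 13:45–19:00.
Thandi ∩ Dilnoza: 09:00–12:00, 12:45–13:00, 15:00–15:30, 17:15–19:00.
Thandi ∩ Dilnoza ∩ Viktor: 09:00–09:30, 15:00–15:30, 17:15–19:00.
Windows ≥ 45 min: 17:15–19:00.
Earliest such window starts at 17:15.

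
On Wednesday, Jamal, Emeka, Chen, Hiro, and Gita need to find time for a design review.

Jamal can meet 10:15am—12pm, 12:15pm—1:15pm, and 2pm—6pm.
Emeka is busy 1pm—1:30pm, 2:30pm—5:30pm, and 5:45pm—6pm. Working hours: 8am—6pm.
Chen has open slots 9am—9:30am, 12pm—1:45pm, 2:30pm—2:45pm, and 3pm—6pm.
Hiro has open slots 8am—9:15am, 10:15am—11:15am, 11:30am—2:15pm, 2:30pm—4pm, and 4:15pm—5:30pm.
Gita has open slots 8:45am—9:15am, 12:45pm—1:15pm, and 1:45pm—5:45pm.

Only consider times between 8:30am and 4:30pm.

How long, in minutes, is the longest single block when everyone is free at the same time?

Emeka free within 08:00–18:00: 08:00–13:00, 13:30–14:30, 17:30–17:45.
Jamal ∩ Emeka: 10:15–12:00, 12:15–13:00, 14:00–14:30, 17:30–17:45.
Jamal ∩ Emeka ∩ Chen: 12:15–13:00, 17:30–17:45.
Jamal ∩ Emeka ∩ Chen ∩ Hiro: 12:15–13:00.
Jamal ∩ Emeka ∩ Chen ∩ Hiro ∩ Gita: 12:45–13:00.
Restricted to 08:30–16:30: 12:45–13:00.
Single common window of 15 minutes.

15 minutes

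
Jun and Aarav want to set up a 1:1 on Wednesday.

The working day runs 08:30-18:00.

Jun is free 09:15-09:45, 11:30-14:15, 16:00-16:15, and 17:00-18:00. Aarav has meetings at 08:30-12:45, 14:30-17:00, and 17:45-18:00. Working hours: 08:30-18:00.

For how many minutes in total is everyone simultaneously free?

Aarav free within 08:30–18:00: 12:45–14:30, 17:00–17:45.
Jun ∩ Aarav: 12:45–14:15, 17:00–17:45.
Total common minutes: 90 + 45 = 135.

135 minutes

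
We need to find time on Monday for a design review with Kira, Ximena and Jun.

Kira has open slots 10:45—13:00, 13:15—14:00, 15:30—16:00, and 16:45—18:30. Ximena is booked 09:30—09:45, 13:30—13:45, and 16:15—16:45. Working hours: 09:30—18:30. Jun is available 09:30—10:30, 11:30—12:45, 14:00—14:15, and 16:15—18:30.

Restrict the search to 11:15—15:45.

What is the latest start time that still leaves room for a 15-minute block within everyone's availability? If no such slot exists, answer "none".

12:30

Ximena free within 09:30–18:30: 09:45–13:30, 13:45–16:15, 16:45–18:30.
Kira ∩ Ximena: 10:45–13:00, 13:15–13:30, 13:45–14:00, 15:30–16:00, 16:45–18:30.
Kira ∩ Ximena ∩ Jun: 11:30–12:45, 16:45–18:30.
Restricted to 11:15–15:45: 11:30–12:45.
Windows ≥ 15 min: 11:30–12:45.
Latest start in the last window 11:30–12:45 is 12:45 − 15 min = 12:30.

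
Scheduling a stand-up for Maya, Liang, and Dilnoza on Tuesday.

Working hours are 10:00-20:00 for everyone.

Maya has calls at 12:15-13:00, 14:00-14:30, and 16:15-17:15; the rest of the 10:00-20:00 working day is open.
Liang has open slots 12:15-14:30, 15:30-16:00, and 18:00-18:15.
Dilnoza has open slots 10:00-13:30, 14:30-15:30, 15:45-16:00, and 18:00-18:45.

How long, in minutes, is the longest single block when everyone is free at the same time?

Maya free within 10:00–20:00: 10:00–12:15, 13:00–14:00, 14:30–16:15, 17:15–20:00.
Maya ∩ Liang: 13:00–14:00, 15:30–16:00, 18:00–18:15.
Maya ∩ Liang ∩ Dilnoza: 13:00–13:30, 15:45–16:00, 18:00–18:15.
Common window lengths: 30, 15, 15 min; longest is 30.

30 minutes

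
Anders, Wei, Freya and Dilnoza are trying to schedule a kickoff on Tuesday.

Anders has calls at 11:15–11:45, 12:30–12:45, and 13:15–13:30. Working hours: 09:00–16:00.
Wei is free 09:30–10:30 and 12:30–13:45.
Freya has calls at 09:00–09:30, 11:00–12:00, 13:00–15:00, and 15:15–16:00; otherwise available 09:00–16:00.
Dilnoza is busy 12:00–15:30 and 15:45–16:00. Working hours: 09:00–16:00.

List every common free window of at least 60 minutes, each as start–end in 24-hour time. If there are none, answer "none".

09:30–10:30

Anders free within 09:00–16:00: 09:00–11:15, 11:45–12:30, 12:45–13:15, 13:30–16:00.
Freya free within 09:00–16:00: 09:30–11:00, 12:00–13:00, 15:00–15:15.
Dilnoza free within 09:00–16:00: 09:00–12:00, 15:30–15:45.
Anders ∩ Wei: 09:30–10:30, 12:45–13:15, 13:30–13:45.
Anders ∩ Wei ∩ Freya: 09:30–10:30, 12:45–13:00.
Anders ∩ Wei ∩ Freya ∩ Dilnoza: 09:30–10:30.
Windows ≥ 60 min: 09:30–10:30.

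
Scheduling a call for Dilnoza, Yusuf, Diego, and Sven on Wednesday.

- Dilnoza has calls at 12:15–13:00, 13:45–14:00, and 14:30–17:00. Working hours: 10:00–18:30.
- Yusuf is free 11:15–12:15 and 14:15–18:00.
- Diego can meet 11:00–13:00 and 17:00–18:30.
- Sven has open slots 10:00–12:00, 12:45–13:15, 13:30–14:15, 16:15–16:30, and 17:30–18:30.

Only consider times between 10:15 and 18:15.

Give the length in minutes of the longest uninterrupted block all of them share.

45 minutes

Dilnoza free within 10:00–18:30: 10:00–12:15, 13:00–13:45, 14:00–14:30, 17:00–18:30.
Dilnoza ∩ Yusuf: 11:15–12:15, 14:15–14:30, 17:00–18:00.
Dilnoza ∩ Yusuf ∩ Diego: 11:15–12:15, 17:00–18:00.
Dilnoza ∩ Yusuf ∩ Diego ∩ Sven: 11:15–12:00, 17:30–18:00.
Restricted to 10:15–18:15: 11:15–12:00, 17:30–18:00.
Common window lengths: 45, 30 min; longest is 45.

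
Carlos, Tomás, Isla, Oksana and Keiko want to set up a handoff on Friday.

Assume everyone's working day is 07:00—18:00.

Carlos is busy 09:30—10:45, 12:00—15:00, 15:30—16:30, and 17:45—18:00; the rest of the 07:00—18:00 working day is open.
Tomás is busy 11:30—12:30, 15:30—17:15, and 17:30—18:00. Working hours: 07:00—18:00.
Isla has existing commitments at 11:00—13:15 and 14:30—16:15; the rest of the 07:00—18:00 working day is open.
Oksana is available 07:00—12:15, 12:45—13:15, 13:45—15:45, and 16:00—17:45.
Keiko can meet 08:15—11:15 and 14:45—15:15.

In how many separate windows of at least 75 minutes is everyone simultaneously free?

Carlos free within 07:00–18:00: 07:00–09:30, 10:45–12:00, 15:00–15:30, 16:30–17:45.
Tomás free within 07:00–18:00: 07:00–11:30, 12:30–15:30, 17:15–17:30.
Isla free within 07:00–18:00: 07:00–11:00, 13:15–14:30, 16:15–18:00.
Carlos ∩ Tomás: 07:00–09:30, 10:45–11:30, 15:00–15:30, 17:15–17:30.
Carlos ∩ Tomás ∩ Isla: 07:00–09:30, 10:45–11:00, 17:15–17:30.
Carlos ∩ Tomás ∩ Isla ∩ Oksana: 07:00–09:30, 10:45–11:00, 17:15–17:30.
Carlos ∩ Tomás ∩ Isla ∩ Oksana ∩ Keiko: 08:15–09:30, 10:45–11:00.
Windows ≥ 75 min: 08:15–09:30.
That's 1 window.

1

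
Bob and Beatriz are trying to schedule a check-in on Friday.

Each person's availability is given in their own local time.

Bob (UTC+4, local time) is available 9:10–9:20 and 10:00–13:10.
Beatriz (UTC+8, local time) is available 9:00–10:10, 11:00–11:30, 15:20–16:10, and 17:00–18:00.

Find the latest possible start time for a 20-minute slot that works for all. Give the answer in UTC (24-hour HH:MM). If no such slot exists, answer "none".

07:50

Bob → UTC: 05:10–05:20, 06:00–09:10.
Beatriz → UTC: 01:00–02:10, 03:00–03:30, 07:20–08:10, 09:00–10:00.
Bob ∩ Beatriz: 07:20–08:10, 09:00–09:10.
Windows ≥ 20 min: 07:20–08:10.
Latest start in the last window 07:20–08:10 is 08:10 − 20 min = 07:50.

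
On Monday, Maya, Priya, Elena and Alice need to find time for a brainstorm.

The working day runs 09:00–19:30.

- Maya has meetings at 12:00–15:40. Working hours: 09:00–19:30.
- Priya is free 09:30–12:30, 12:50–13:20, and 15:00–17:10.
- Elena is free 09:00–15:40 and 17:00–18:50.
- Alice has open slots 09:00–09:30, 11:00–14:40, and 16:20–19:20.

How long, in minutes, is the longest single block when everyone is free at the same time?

Maya free within 09:00–19:30: 09:00–12:00, 15:40–19:30.
Maya ∩ Priya: 09:30–12:00, 15:40–17:10.
Maya ∩ Priya ∩ Elena: 09:30–12:00, 17:00–17:10.
Maya ∩ Priya ∩ Elena ∩ Alice: 11:00–12:00, 17:00–17:10.
Common window lengths: 60, 10 min; longest is 60.

60 minutes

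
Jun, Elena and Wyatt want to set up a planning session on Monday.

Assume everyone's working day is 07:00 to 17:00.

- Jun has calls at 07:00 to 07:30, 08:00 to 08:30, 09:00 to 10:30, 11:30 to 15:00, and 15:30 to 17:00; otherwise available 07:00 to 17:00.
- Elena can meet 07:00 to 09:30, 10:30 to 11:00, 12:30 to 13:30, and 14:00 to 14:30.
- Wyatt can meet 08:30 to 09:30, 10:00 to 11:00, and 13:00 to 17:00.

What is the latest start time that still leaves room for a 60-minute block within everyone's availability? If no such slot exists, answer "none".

Jun free within 07:00–17:00: 07:30–08:00, 08:30–09:00, 10:30–11:30, 15:00–15:30.
Jun ∩ Elena: 07:30–08:00, 08:30–09:00, 10:30–11:00.
Jun ∩ Elena ∩ Wyatt: 08:30–09:00, 10:30–11:00.
Windows ≥ 60 min: (none).

none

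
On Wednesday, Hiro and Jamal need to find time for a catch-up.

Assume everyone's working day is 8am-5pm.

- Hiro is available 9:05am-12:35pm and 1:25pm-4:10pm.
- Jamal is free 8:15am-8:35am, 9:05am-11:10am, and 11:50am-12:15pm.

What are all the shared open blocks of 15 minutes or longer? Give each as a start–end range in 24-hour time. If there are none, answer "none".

09:05–11:10, 11:50–12:15

Hiro ∩ Jamal: 09:05–11:10, 11:50–12:15.
Windows ≥ 15 min: 09:05–11:10, 11:50–12:15.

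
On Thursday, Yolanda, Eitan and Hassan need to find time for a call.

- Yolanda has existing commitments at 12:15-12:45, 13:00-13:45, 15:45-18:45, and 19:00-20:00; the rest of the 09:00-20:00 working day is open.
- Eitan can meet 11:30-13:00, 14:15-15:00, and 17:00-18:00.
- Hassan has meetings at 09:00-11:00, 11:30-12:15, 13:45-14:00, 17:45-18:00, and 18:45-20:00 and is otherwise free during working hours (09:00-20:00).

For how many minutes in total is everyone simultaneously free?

Yolanda free within 09:00–20:00: 09:00–12:15, 12:45–13:00, 13:45–15:45, 18:45–19:00.
Hassan free within 09:00–20:00: 11:00–11:30, 12:15–13:45, 14:00–17:45, 18:00–18:45.
Yolanda ∩ Eitan: 11:30–12:15, 12:45–13:00, 14:15–15:00.
Yolanda ∩ Eitan ∩ Hassan: 12:45–13:00, 14:15–15:00.
Total common minutes: 15 + 45 = 60.

60 minutes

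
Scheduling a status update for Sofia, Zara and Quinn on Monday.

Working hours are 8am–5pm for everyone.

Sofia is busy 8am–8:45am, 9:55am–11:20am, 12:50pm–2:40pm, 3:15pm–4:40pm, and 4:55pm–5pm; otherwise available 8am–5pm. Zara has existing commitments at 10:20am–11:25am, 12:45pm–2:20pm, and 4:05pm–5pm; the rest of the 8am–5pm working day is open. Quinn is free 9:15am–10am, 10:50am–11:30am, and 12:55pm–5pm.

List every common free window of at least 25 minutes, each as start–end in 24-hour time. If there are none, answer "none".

09:15–09:55, 14:40–15:15

Sofia free within 08:00–17:00: 08:45–09:55, 11:20–12:50, 14:40–15:15, 16:40–16:55.
Zara free within 08:00–17:00: 08:00–10:20, 11:25–12:45, 14:20–16:05.
Sofia ∩ Zara: 08:45–09:55, 11:25–12:45, 14:40–15:15.
Sofia ∩ Zara ∩ Quinn: 09:15–09:55, 11:25–11:30, 14:40–15:15.
Windows ≥ 25 min: 09:15–09:55, 14:40–15:15.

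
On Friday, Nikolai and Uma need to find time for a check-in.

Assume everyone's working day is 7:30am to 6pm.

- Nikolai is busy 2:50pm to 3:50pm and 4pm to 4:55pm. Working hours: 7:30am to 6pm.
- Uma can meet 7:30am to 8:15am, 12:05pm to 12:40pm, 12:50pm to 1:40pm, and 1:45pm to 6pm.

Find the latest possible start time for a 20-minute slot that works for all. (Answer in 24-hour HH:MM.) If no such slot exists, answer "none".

Nikolai free within 07:30–18:00: 07:30–14:50, 15:50–16:00, 16:55–18:00.
Nikolai ∩ Uma: 07:30–08:15, 12:05–12:40, 12:50–13:40, 13:45–14:50, 15:50–16:00, 16:55–18:00.
Windows ≥ 20 min: 07:30–08:15, 12:05–12:40, 12:50–13:40, 13:45–14:50, 16:55–18:00.
Latest start in the last window 16:55–18:00 is 18:00 − 20 min = 17:40.

17:40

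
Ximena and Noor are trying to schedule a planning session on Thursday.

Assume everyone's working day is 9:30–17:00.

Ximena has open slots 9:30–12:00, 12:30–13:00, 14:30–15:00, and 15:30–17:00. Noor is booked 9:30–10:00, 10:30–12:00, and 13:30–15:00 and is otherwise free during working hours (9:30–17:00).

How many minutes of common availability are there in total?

150 minutes

Noor free within 09:30–17:00: 10:00–10:30, 12:00–13:30, 15:00–17:00.
Ximena ∩ Noor: 10:00–10:30, 12:30–13:00, 15:30–17:00.
Total common minutes: 30 + 30 + 90 = 150.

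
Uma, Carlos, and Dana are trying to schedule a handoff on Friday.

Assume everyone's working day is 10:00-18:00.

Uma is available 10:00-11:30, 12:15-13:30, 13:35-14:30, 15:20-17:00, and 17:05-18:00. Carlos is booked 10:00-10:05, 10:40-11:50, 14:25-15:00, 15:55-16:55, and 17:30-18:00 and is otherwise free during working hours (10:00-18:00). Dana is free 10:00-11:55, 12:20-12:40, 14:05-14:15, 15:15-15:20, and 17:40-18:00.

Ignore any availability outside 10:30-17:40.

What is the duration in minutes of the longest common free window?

Carlos free within 10:00–18:00: 10:05–10:40, 11:50–14:25, 15:00–15:55, 16:55–17:30.
Uma ∩ Carlos: 10:05–10:40, 12:15–13:30, 13:35–14:25, 15:20–15:55, 16:55–17:00, 17:05–17:30.
Uma ∩ Carlos ∩ Dana: 10:05–10:40, 12:20–12:40, 14:05–14:15.
Restricted to 10:30–17:40: 10:30–10:40, 12:20–12:40, 14:05–14:15.
Common window lengths: 10, 20, 10 min; longest is 20.

20 minutes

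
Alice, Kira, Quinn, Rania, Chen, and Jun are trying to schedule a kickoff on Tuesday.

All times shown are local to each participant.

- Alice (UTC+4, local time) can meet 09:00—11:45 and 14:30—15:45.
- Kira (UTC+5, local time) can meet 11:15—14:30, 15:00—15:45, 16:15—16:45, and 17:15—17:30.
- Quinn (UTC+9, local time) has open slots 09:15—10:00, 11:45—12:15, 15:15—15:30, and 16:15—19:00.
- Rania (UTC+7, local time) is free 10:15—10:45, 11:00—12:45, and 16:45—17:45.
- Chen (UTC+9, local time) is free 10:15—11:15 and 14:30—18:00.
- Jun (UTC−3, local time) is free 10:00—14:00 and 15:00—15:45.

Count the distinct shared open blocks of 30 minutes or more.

Alice → UTC: 05:00–07:45, 10:30–11:45.
Kira → UTC: 06:15–09:30, 10:00–10:45, 11:15–11:45, 12:15–12:30.
Quinn → UTC: 00:15–01:00, 02:45–03:15, 06:15–06:30, 07:15–10:00.
Rania → UTC: 03:15–03:45, 04:00–05:45, 09:45–10:45.
Chen → UTC: 01:15–02:15, 05:30–09:00.
Jun → UTC: 13:00–17:00, 18:00–18:45.
Alice ∩ Kira: 06:15–07:45, 10:30–10:45, 11:15–11:45.
Alice ∩ Kira ∩ Quinn: 06:15–06:30, 07:15–07:45.
Alice ∩ Kira ∩ Quinn ∩ Rania: (none).
Alice ∩ Kira ∩ Quinn ∩ Rania ∩ Chen: (none).
Alice ∩ Kira ∩ Quinn ∩ Rania ∩ Chen ∩ Jun: (none).
Windows ≥ 30 min: (none).
That's 0 windows.

0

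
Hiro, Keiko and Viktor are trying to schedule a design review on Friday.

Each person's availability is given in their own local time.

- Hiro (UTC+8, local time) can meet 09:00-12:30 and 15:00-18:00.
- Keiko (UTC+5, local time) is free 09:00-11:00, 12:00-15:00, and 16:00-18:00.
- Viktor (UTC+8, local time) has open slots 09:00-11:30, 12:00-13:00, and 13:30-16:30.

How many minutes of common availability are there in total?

120 minutes

Hiro → UTC: 01:00–04:30, 07:00–10:00.
Keiko → UTC: 04:00–06:00, 07:00–10:00, 11:00–13:00.
Viktor → UTC: 01:00–03:30, 04:00–05:00, 05:30–08:30.
Hiro ∩ Keiko: 04:00–04:30, 07:00–10:00.
Hiro ∩ Keiko ∩ Viktor: 04:00–04:30, 07:00–08:30.
Total common minutes: 30 + 90 = 120.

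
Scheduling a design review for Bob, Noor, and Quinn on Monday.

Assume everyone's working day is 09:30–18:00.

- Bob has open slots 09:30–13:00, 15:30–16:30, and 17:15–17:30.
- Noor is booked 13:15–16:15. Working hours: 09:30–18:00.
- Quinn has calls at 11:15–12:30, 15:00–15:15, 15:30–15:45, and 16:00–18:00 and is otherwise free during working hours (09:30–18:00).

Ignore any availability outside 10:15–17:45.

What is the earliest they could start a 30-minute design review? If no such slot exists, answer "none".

10:15

Noor free within 09:30–18:00: 09:30–13:15, 16:15–18:00.
Quinn free within 09:30–18:00: 09:30–11:15, 12:30–15:00, 15:15–15:30, 15:45–16:00.
Bob ∩ Noor: 09:30–13:00, 16:15–16:30, 17:15–17:30.
Bob ∩ Noor ∩ Quinn: 09:30–11:15, 12:30–13:00.
Restricted to 10:15–17:45: 10:15–11:15, 12:30–13:00.
Windows ≥ 30 min: 10:15–11:15, 12:30–13:00.
Earliest such window starts at 10:15.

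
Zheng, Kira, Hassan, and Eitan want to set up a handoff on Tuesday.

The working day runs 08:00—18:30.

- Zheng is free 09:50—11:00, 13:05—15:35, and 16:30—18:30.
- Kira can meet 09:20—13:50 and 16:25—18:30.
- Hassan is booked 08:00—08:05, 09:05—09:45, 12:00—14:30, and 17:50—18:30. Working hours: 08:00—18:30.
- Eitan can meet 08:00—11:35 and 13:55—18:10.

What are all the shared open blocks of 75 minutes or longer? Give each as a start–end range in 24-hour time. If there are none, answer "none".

16:30–17:50

Hassan free within 08:00–18:30: 08:05–09:05, 09:45–12:00, 14:30–17:50.
Zheng ∩ Kira: 09:50–11:00, 13:05–13:50, 16:30–18:30.
Zheng ∩ Kira ∩ Hassan: 09:50–11:00, 16:30–17:50.
Zheng ∩ Kira ∩ Hassan ∩ Eitan: 09:50–11:00, 16:30–17:50.
Windows ≥ 75 min: 16:30–17:50.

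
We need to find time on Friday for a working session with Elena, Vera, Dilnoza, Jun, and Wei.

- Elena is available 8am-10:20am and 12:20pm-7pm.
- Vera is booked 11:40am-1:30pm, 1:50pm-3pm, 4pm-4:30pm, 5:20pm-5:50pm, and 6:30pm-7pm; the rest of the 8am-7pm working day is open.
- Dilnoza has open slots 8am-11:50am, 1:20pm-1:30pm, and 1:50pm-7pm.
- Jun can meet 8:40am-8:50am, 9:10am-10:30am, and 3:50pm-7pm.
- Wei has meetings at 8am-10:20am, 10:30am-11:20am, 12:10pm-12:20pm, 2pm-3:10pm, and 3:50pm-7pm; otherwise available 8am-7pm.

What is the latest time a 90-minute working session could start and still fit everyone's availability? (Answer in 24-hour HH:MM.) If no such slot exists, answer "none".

Vera free within 08:00–19:00: 08:00–11:40, 13:30–13:50, 15:00–16:00, 16:30–17:20, 17:50–18:30.
Wei free within 08:00–19:00: 10:20–10:30, 11:20–12:10, 12:20–14:00, 15:10–15:50.
Elena ∩ Vera: 08:00–10:20, 13:30–13:50, 15:00–16:00, 16:30–17:20, 17:50–18:30.
Elena ∩ Vera ∩ Dilnoza: 08:00–10:20, 15:00–16:00, 16:30–17:20, 17:50–18:30.
Elena ∩ Vera ∩ Dilnoza ∩ Jun: 08:40–08:50, 09:10–10:20, 15:50–16:00, 16:30–17:20, 17:50–18:30.
Elena ∩ Vera ∩ Dilnoza ∩ Jun ∩ Wei: (none).
Windows ≥ 90 min: (none).

none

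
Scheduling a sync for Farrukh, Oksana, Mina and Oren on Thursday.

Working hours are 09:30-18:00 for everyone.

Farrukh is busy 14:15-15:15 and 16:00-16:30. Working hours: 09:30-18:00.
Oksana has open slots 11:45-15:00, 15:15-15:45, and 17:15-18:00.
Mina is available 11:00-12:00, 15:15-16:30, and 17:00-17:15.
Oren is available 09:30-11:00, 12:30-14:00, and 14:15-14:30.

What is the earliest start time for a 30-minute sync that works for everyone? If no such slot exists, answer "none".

none

Farrukh free within 09:30–18:00: 09:30–14:15, 15:15–16:00, 16:30–18:00.
Farrukh ∩ Oksana: 11:45–14:15, 15:15–15:45, 17:15–18:00.
Farrukh ∩ Oksana ∩ Mina: 11:45–12:00, 15:15–15:45.
Farrukh ∩ Oksana ∩ Mina ∩ Oren: (none).
Windows ≥ 30 min: (none).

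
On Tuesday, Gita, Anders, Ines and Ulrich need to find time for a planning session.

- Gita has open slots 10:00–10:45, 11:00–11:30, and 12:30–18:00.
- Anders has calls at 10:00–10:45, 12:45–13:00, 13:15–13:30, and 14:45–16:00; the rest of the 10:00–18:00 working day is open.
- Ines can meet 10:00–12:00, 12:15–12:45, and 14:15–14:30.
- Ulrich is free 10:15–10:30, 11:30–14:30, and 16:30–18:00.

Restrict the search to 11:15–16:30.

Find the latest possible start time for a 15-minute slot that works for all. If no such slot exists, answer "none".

Anders free within 10:00–18:00: 10:45–12:45, 13:00–13:15, 13:30–14:45, 16:00–18:00.
Gita ∩ Anders: 11:00–11:30, 12:30–12:45, 13:00–13:15, 13:30–14:45, 16:00–18:00.
Gita ∩ Anders ∩ Ines: 11:00–11:30, 12:30–12:45, 14:15–14:30.
Gita ∩ Anders ∩ Ines ∩ Ulrich: 12:30–12:45, 14:15–14:30.
Restricted to 11:15–16:30: 12:30–12:45, 14:15–14:30.
Windows ≥ 15 min: 12:30–12:45, 14:15–14:30.
Latest start in the last window 14:15–14:30 is 14:30 − 15 min = 14:15.

14:15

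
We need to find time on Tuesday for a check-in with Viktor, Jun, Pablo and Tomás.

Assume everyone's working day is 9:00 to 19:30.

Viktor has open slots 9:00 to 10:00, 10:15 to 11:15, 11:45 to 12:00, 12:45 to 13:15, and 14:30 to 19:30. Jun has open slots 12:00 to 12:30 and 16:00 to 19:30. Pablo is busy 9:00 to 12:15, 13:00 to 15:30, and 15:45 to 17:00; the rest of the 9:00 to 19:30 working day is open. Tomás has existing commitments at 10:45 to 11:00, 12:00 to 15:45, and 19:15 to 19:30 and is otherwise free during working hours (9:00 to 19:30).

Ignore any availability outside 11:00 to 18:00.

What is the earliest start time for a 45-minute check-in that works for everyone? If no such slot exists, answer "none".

Pablo free within 09:00–19:30: 12:15–13:00, 15:30–15:45, 17:00–19:30.
Tomás free within 09:00–19:30: 09:00–10:45, 11:00–12:00, 15:45–19:15.
Viktor ∩ Jun: 16:00–19:30.
Viktor ∩ Jun ∩ Pablo: 17:00–19:30.
Viktor ∩ Jun ∩ Pablo ∩ Tomás: 17:00–19:15.
Restricted to 11:00–18:00: 17:00–18:00.
Windows ≥ 45 min: 17:00–18:00.
Earliest such window starts at 17:00.

17:00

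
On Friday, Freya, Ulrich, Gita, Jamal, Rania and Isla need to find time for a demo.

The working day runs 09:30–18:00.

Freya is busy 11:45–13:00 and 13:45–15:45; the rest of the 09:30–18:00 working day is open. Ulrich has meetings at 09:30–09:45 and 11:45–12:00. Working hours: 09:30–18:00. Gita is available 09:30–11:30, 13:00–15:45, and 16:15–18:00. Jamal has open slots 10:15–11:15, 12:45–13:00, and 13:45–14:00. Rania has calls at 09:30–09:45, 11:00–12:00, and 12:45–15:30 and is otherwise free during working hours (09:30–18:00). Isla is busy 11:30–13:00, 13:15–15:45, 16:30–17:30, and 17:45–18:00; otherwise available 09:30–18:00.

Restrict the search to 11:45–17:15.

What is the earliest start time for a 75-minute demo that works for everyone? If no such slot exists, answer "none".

Freya free within 09:30–18:00: 09:30–11:45, 13:00–13:45, 15:45–18:00.
Ulrich free within 09:30–18:00: 09:45–11:45, 12:00–18:00.
Rania free within 09:30–18:00: 09:45–11:00, 12:00–12:45, 15:30–18:00.
Isla free within 09:30–18:00: 09:30–11:30, 13:00–13:15, 15:45–16:30, 17:30–17:45.
Freya ∩ Ulrich: 09:45–11:45, 13:00–13:45, 15:45–18:00.
Freya ∩ Ulrich ∩ Gita: 09:45–11:30, 13:00–13:45, 16:15–18:00.
Freya ∩ Ulrich ∩ Gita ∩ Jamal: 10:15–11:15.
Freya ∩ Ulrich ∩ Gita ∩ Jamal ∩ Rania: 10:15–11:00.
Freya ∩ Ulrich ∩ Gita ∩ Jamal ∩ Rania ∩ Isla: 10:15–11:00.
Restricted to 11:45–17:15: (none).
Windows ≥ 75 min: (none).

none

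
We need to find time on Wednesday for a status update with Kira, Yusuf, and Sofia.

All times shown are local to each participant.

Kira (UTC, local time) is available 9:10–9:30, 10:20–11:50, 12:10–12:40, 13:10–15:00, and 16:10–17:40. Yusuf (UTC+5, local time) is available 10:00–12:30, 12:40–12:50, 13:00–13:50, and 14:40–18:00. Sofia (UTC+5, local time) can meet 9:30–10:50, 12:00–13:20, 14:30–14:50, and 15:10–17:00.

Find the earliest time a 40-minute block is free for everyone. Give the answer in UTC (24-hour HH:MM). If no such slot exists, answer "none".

10:20

Kira → UTC: 09:10–09:30, 10:20–11:50, 12:10–12:40, 13:10–15:00, 16:10–17:40.
Yusuf → UTC: 05:00–07:30, 07:40–07:50, 08:00–08:50, 09:40–13:00.
Sofia → UTC: 04:30–05:50, 07:00–08:20, 09:30–09:50, 10:10–12:00.
Kira ∩ Yusuf: 10:20–11:50, 12:10–12:40.
Kira ∩ Yusuf ∩ Sofia: 10:20–11:50.
Windows ≥ 40 min: 10:20–11:50.
Earliest such window starts at 10:20.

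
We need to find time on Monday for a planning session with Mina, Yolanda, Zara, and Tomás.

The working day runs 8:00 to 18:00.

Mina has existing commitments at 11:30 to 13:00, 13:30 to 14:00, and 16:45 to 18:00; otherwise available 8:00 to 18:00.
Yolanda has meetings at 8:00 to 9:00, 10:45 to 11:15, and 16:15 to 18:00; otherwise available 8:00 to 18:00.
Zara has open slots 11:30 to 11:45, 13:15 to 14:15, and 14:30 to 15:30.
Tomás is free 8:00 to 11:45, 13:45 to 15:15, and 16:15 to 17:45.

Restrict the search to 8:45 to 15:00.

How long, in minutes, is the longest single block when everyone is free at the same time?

Mina free within 08:00–18:00: 08:00–11:30, 13:00–13:30, 14:00–16:45.
Yolanda free within 08:00–18:00: 09:00–10:45, 11:15–16:15.
Mina ∩ Yolanda: 09:00–10:45, 11:15–11:30, 13:00–13:30, 14:00–16:15.
Mina ∩ Yolanda ∩ Zara: 13:15–13:30, 14:00–14:15, 14:30–15:30.
Mina ∩ Yolanda ∩ Zara ∩ Tomás: 14:00–14:15, 14:30–15:15.
Restricted to 08:45–15:00: 14:00–14:15, 14:30–15:00.
Common window lengths: 15, 30 min; longest is 30.

30 minutes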